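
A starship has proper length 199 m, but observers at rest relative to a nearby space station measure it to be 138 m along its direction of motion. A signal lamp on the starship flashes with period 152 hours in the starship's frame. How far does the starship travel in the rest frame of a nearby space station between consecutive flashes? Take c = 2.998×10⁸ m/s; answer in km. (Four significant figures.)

γ = L₀/L = 199/138 = 1.44203.
β = √(1 − 1/γ²) = 0.72049. Lab-frame period = γτ = 1.44203×152 hours = 219.19 hours. Distance = βc × γτ = 0.72049 × 2.998×10⁸ m/s × 789084 s = 1.7044×10^14 m = 1.704×10^11 km.

1.704×10^11 km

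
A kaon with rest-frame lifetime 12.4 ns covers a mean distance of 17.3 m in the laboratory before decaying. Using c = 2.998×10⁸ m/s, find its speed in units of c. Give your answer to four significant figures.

d = βγcτ ⇒ βγ = d/(cτ) = 17.30 m / (3.71752 m) = 4.6536.
β = (βγ)/√(1+(βγ)²) = 4.6536/√22.656 = 0.9777.

0.9777c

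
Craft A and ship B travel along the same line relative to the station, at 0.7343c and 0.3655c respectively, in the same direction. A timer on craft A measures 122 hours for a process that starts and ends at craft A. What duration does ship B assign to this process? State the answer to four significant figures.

Speed of craft A in ship B's frame: u = (v_A − v_B)/(1 − v_A v_B/c²) = (0.7343 − 0.3655)/(1 − 0.7343×0.3655) = 0.3688/0.73161335 = 0.50409; |u| = 0.50409c.
At |u| = 0.50409c, γ = (1 − 0.254107)^(−1/2) = 1.1579.
The clock on craft A records proper time, so ship B measures Δt = γΔτ = 1.1579 × 122 = 141.3 hours.

141.3 hours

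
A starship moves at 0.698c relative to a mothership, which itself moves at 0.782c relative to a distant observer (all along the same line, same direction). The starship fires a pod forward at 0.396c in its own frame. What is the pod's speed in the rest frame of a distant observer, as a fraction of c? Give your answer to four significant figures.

0.9813c

Compose velocities in two stages. Stage 1 (into S'): u₁ = (0.396+0.698)/(1+0.396×0.698) = 0.85709.
Stage 2 (into S): u = (0.85709+0.782)/(1+0.85709×0.782) = 0.98135, so the speed is 0.9813c.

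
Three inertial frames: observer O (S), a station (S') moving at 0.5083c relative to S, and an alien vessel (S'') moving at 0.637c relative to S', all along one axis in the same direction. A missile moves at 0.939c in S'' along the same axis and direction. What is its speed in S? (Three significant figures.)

Apply u = (u'+v)/(1+u'v) twice. Missile in the station frame: (0.939+0.637)/(1+0.939·0.637) = 1.576/1.598143 = 0.98614c.
That velocity, transformed to the rest frame of observer O: (0.98614+0.5083)/(1+0.98614·0.5083) = 1.49444/1.501254962 = 0.99546c.

0.995c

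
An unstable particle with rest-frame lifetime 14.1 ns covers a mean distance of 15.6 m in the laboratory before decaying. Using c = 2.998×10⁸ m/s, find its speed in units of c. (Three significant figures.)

0.965c

Lab distance = (lab lifetime)·v = γτ·βc, so βγ = d/(cτ) = 15.60/(2.998×10⁸ × 1.410×10^-8) = 3.6904.
With βγ = 3.6904: γ² = 1 + (βγ)² = 14.6191, and β = (βγ)/γ = 3.6904/3.82349 = 0.965.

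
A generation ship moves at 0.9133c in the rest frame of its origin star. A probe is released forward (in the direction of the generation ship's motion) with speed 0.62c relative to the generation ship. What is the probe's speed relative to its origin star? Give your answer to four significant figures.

0.9790c

In units of c, u = (u' + v)/(1 + u'v) with u' = 0.62 and v = 0.9133.
Numerator: 0.62 + 0.9133 = 1.5333. Denominator: 1 + (0.62)(0.9133) = 1.566246.
u = 1.5333/1.566246 = 0.97896, so the speed is 0.9790c.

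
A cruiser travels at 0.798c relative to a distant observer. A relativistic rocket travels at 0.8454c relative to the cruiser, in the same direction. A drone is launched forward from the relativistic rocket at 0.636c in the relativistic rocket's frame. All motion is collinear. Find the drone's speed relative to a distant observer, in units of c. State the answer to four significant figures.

First combine the drone and relativistic rocket (S''→S'): u₁ = (0.636 + 0.8454)/(1 + 0.636×0.8454) = 1.4814/1.5376744 = 0.9634.
Then combine with the cruiser (S'→S): u = (0.9634 + 0.798)/(1 + 0.9634×0.798) = 1.7614/1.7687932 = 0.99582.

0.9958c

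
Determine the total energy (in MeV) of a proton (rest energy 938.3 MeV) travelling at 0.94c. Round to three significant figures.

γ = 1/√(1 − β²) = 1/√(1 − 0.8836) = 1/√0.1164 = 1/0.341174 = 2.9311.
Total energy: E = γmc² = 2.9311 × 938.3 MeV = 2750 MeV.

2750 MeV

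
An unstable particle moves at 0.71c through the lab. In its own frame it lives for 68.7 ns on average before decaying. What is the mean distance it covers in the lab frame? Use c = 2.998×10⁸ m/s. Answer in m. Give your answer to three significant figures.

20.8 m

β² = 0.5041, so γ = 1/√0.4959 = 1.42.
Lab-frame lifetime: Δt = γτ = 1.42 × 68.7 ns = 97.554 ns.
Distance: d = vΔt = 0.71 × 2.998×10⁸ m/s × 9.7554×10^-8 s = 20.8 m.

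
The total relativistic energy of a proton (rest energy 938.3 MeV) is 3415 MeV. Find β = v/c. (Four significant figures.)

0.9615

Total energy E = γmc² gives γ = 3415/938.3 = 3.6396.
Hence β = √(1 − 1/γ²) = √(1 − 0.0754906) = √0.9245094 = 0.9615.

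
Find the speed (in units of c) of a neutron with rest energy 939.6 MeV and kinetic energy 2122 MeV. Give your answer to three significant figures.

0.952c

K = (γ−1)mc², so γ = 1 + 2122/939.6 = 3.2584.
Then v/c = √(1 − γ⁻²) = √(1 − 0.0941871) = √0.9058129 = 0.952.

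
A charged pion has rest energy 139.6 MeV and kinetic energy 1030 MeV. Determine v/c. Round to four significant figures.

K = (γ−1)mc², so γ = 1 + 1030/139.6 = 8.3782.
Then v/c = √(1 − γ⁻²) = √(1 − 0.0142462) = √0.9857538 = 0.9929.

0.9929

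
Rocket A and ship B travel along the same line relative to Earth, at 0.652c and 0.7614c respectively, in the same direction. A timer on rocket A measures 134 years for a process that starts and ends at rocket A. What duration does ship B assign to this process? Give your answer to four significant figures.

Speed of rocket A in ship B's frame: u = (v_A − v_B)/(1 − v_A v_B/c²) = (0.652 − 0.7614)/(1 − 0.652×0.7614) = −0.1094/0.5035672 = −0.21725; |u| = 0.21725c.
γ for this relative speed: γ = 1/√(1 − 0.0471976) = 1.0245.
Rocket A's interval is proper; time dilation gives Δt_B = γΔτ = 1.0245 × 134 years = 137.3 years.

137.3 years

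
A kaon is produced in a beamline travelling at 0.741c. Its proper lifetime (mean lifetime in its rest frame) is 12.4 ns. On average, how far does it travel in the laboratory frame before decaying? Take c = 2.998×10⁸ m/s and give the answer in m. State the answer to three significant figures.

Lorentz factor: γ = (1 − 0.549081)^(−1/2) = 1.4892.
Lab-frame lifetime: Δt = γτ = 1.4892 × 12.4 ns = 18.466 ns.
Distance: d = vΔt = 0.741 × 2.998×10⁸ m/s × 1.8466×10^-8 s = 4.10 m.

4.10 m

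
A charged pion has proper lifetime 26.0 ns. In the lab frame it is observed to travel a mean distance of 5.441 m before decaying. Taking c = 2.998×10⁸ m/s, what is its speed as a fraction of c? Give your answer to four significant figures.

Let x = d/(cτ) = 5.441 m / (2.998×10⁸ m/s × 2.600×10^-8 s) = 0.69803. Since d = βγcτ, x = βγ = β/√(1−β²).
Solving: β² = x²/(1+x²) = 0.487246/1.487246 = 0.327616, so β = 0.5724.

0.5724c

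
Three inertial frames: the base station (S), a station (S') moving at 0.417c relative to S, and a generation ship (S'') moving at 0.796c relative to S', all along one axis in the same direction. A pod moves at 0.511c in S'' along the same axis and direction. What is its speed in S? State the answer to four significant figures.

First combine the pod and generation ship (S''→S'): u₁ = (0.511 + 0.796)/(1 + 0.511×0.796) = 1.307/1.406756 = 0.92909.
Then combine with the station (S'→S): u = (0.92909 + 0.417)/(1 + 0.92909×0.417) = 1.34609/1.38743053 = 0.9702.

0.9702c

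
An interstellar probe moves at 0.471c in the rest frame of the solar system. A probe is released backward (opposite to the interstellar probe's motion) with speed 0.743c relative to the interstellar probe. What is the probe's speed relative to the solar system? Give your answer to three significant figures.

In units of c, u = (u' + v)/(1 + u'v) with u' = −0.743 and v = 0.471.
Numerator: −0.743 + 0.471 = −0.272. Denominator: 1 + (−0.743)(0.471) = 0.650047.
u = −0.272/0.650047 = −0.41843, so the speed is 0.418c.

0.418c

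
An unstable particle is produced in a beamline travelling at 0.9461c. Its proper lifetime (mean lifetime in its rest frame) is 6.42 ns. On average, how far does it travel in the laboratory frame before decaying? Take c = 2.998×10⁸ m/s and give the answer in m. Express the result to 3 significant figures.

With β = 0.9461, γ = 1/√(1 − 0.9461²) = 1/√0.10489479 = 3.0876.
Lab-frame lifetime: Δt = γτ = 3.0876 × 6.42 ns = 19.822 ns.
Distance: d = vΔt = 0.9461 × 2.998×10⁸ m/s × 1.9822×10^-8 s = 5.62 m.

5.62 m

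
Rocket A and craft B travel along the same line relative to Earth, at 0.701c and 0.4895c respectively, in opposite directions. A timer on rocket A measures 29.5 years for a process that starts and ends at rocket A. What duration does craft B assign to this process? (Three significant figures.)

Transform rocket A's velocity into craft B's frame: (0.701 + 0.4895)/(1 + 0.701·0.4895) = 1.1905/1.3431395, so the relative speed is 0.88636c.
At |u| = 0.88636c, γ = (1 − 0.785634)^(−1/2) = 2.1598.
The clock on rocket A records proper time, so craft B measures Δt = γΔτ = 2.1598 × 29.5 = 63.7 years.

63.7 years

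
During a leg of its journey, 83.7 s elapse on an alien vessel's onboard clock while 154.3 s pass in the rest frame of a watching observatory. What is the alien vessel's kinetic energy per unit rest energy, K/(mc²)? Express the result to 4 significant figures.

γ = Δt/Δτ = 154.3/83.7 = 1.84349.
Since K = (γ−1)mc², K/(mc²) = 1.84349 − 1 = 0.8435.

0.8435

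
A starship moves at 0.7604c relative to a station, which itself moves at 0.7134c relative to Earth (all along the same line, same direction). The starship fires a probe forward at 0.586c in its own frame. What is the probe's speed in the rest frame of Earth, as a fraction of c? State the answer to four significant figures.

0.9882c

Apply u = (u'+v)/(1+u'v) twice. Probe in the station frame: (0.586+0.7604)/(1+0.586·0.7604) = 1.3464/1.4455944 = 0.93138c.
That velocity, transformed to the rest frame of Earth: (0.93138+0.7134)/(1+0.93138·0.7134) = 1.64478/1.664446492 = 0.98818c.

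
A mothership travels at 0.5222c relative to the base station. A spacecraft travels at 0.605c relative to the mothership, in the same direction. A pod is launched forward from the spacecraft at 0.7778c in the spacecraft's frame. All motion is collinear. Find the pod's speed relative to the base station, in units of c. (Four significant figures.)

Compose velocities in two stages. Stage 1 (into S'): u₁ = (0.7778+0.605)/(1+0.7778×0.605) = 0.94032.
Stage 2 (into S): u = (0.94032+0.5222)/(1+0.94032×0.5222) = 0.98088, so the speed is 0.9809c.

0.9809c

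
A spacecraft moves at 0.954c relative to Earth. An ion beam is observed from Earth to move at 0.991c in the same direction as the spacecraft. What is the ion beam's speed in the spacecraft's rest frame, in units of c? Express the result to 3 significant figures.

0.678c

Transform to the spacecraft's frame: u' = (u − v)/(1 − uv/c²).
u' = (0.991 − 0.954)/(1 − 0.991×0.954) = 0.037/0.054586 = 0.67783.
Speed in the spacecraft's frame: 0.678c (in the same direction).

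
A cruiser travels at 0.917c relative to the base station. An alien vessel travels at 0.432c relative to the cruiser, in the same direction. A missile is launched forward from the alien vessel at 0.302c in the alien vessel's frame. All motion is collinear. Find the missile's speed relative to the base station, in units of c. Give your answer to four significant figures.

First combine the missile and alien vessel (S''→S'): u₁ = (0.302 + 0.432)/(1 + 0.302×0.432) = 0.734/1.130464 = 0.64929.
Then combine with the cruiser (S'→S): u = (0.64929 + 0.917)/(1 + 0.64929×0.917) = 1.56629/1.59539893 = 0.98175.

0.9818c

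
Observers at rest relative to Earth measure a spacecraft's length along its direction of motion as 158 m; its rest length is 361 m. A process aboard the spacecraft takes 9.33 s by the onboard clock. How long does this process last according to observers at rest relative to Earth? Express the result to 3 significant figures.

21.3 s

From L = L₀/γ: γ = 361/158 = 2.28481.
Δt = γΔτ = 2.28481 × 9.33 = 21.3 s.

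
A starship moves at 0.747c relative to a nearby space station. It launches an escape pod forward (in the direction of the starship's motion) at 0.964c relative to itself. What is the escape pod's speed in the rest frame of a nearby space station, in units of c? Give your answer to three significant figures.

Relativistic velocity addition: u = (u' + v)/(1 + u'v/c²), with u' = 0.964c and v = 0.747c.
Numerator: 0.964 + 0.747 = 1.711. Denominator: 1 + (0.964)(0.747) = 1.720108.
u = 1.711/1.720108 = 0.9947, so the speed is 0.995c.

0.995c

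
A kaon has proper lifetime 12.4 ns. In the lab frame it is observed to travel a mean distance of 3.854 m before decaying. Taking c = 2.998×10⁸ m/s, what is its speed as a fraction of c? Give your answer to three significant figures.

0.720c

Lab distance = (lab lifetime)·v = γτ·βc, so βγ = d/(cτ) = 3.854/(2.998×10⁸ × 1.240×10^-8) = 1.0367.
With βγ = 1.0367: γ² = 1 + (βγ)² = 2.07475, and β = (βγ)/γ = 1.0367/1.4404 = 0.720.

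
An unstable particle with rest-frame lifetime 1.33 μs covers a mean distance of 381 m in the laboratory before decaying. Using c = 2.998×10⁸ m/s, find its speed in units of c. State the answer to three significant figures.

Lab distance = (lab lifetime)·v = γτ·βc, so βγ = d/(cτ) = 381.0/(2.998×10⁸ × 1.330×10^-6) = 0.95552.
With βγ = 0.95552: γ² = 1 + (βγ)² = 1.913018, and β = (βγ)/γ = 0.95552/1.38312 = 0.691.

0.691c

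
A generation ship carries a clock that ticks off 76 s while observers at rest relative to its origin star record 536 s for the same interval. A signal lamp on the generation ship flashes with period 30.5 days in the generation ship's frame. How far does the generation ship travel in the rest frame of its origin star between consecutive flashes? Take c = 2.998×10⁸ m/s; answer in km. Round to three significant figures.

The time-dilation ratio gives γ = 536/76 = 7.05263.
β = √(1 − 1/γ²) = 0.9899. Lab-frame period = γτ = 7.05263×30.5 days = 215.11 days. Distance = βc × γτ = 0.9899 × 2.998×10⁸ m/s × 18585504 s = 5.5157×10^15 m = 5.52×10^12 km.

5.52×10^12 km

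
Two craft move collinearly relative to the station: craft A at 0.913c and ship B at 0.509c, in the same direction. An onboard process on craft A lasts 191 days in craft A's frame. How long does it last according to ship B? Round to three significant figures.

291 days

The velocity of craft A relative to ship B is (0.913 − 0.509)c / (1 − 0.913×0.509) = 0.75474c; relative speed 0.75474c.
At |u| = 0.75474c, γ = (1 − 0.569632)^(−1/2) = 1.5243.
The clock on craft A records proper time, so ship B measures Δt = γΔτ = 1.5243 × 191 = 291 days.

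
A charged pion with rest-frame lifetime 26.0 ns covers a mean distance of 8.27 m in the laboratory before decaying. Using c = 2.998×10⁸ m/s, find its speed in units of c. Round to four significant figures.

Lab distance = (lab lifetime)·v = γτ·βc, so βγ = d/(cτ) = 8.270/(2.998×10⁸ × 2.600×10^-8) = 1.061.
With βγ = 1.061: γ² = 1 + (βγ)² = 2.12572, and β = (βγ)/γ = 1.061/1.45798 = 0.7277.

0.7277c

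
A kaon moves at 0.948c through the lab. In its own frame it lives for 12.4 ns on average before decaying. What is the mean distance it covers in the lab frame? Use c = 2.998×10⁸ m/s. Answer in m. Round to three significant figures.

β² = 0.898704, so γ = 1/√0.101296 = 3.142.
Lab-frame lifetime: Δt = γτ = 3.142 × 12.4 ns = 38.961 ns.
Distance: d = vΔt = 0.948 × 2.998×10⁸ m/s × 3.8961×10^-8 s = 11.1 m.

11.1 m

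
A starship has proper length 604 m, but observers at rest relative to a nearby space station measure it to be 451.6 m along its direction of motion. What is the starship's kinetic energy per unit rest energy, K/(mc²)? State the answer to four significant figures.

Length contraction gives γ = L₀/L = 604/451.6 = 1.33747.
K/(mc²) = γ − 1 = 1.33747 − 1 = 0.3375.

0.3375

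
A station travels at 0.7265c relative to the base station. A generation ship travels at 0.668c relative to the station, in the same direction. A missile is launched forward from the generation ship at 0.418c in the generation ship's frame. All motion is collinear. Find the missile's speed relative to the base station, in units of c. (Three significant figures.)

0.974c

First combine the missile and generation ship (S''→S'): u₁ = (0.418 + 0.668)/(1 + 0.418×0.668) = 1.086/1.279224 = 0.84895.
Then combine with the station (S'→S): u = (0.84895 + 0.7265)/(1 + 0.84895×0.7265) = 1.57545/1.616762175 = 0.97445.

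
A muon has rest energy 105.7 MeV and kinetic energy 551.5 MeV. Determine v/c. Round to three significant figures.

γ = 1 + K/(mc²) = 1 + 551.5/105.7 = 6.2176.
β = √(1 − 1/γ²) = √(1 − 0.0258675) = √0.9741325 = 0.987.

0.987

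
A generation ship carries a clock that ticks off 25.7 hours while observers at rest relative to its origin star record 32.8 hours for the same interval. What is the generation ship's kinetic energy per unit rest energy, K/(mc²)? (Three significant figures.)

0.276

From Δt = γΔτ: γ = 32.8/25.7 = 1.27626.
Since K = (γ−1)mc², K/(mc²) = 1.27626 − 1 = 0.276.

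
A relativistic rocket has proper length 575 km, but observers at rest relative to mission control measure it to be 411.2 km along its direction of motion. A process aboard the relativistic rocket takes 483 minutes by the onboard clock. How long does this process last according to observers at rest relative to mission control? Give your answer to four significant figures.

675.4 minutes

γ = L₀/L = 575/411.2 = 1.39835.
The same γ dilates the second interval: 1.39835 × 483 minutes = 675.4 minutes.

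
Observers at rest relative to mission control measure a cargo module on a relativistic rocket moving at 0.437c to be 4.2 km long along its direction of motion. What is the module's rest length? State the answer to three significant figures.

γ = 1/√(1 − β²) = 1/√(1 − 0.190969) = 1/√0.809031 = 1/0.899462 = 1.1118.
Proper length: L₀ = γ·L = 1.1118 × 4.2 = 4.67 km.

4.67 km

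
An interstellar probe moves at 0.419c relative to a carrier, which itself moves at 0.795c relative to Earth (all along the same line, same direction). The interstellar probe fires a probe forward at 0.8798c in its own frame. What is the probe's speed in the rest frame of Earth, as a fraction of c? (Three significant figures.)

0.994c

Compose velocities in two stages. Stage 1 (into S'): u₁ = (0.8798+0.419)/(1+0.8798×0.419) = 0.94897.
Stage 2 (into S): u = (0.94897+0.795)/(1+0.94897×0.795) = 0.99404, so the speed is 0.994c.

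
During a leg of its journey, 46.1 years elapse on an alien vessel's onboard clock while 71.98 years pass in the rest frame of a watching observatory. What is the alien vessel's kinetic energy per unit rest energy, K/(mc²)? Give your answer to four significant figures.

γ = Δt/Δτ = 71.98/46.1 = 1.56139.
K/(mc²) = γ − 1 = 1.56139 − 1 = 0.5614.

0.5614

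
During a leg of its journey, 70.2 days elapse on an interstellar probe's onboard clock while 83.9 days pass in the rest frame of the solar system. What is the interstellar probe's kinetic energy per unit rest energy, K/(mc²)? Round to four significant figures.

From Δt = γΔτ: γ = 83.9/70.2 = 1.19516.
Since K = (γ−1)mc², K/(mc²) = 1.19516 − 1 = 0.1952.

0.1952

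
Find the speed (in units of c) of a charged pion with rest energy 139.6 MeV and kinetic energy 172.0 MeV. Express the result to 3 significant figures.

0.894c

γ = 1 + K/(mc²) = 1 + 172.0/139.6 = 2.2321.
β = √(1 − 1/γ²) = √(1 − 0.200712) = √0.799288 = 0.894.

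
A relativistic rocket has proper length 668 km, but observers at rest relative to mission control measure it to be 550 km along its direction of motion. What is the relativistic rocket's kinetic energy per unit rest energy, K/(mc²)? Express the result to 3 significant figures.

From L = L₀/γ: γ = 668/550 = 1.21455.
K/(mc²) = γ − 1 = 1.21455 − 1 = 0.215.

0.215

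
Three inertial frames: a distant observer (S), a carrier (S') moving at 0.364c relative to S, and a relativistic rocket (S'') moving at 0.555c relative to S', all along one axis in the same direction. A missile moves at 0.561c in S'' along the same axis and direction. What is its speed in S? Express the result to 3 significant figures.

First combine the missile and relativistic rocket (S''→S'): u₁ = (0.561 + 0.555)/(1 + 0.561×0.555) = 1.116/1.311355 = 0.85103.
Then combine with the carrier (S'→S): u = (0.85103 + 0.364)/(1 + 0.85103×0.364) = 1.21503/1.30977492 = 0.92766.

0.928c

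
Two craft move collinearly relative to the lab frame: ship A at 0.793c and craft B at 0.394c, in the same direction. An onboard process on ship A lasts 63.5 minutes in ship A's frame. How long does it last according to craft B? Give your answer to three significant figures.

The velocity of ship A relative to craft B is (0.793 − 0.394)c / (1 − 0.793×0.394) = 0.58031c; relative speed 0.58031c.
At |u| = 0.58031c, γ = (1 − 0.33676)^(−1/2) = 1.2279.
Ship A's interval is proper; time dilation gives Δt_B = γΔτ = 1.2279 × 63.5 minutes = 78.0 minutes.

78.0 minutes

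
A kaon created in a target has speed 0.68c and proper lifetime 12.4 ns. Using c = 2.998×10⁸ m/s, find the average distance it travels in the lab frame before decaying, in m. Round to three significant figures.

3.45 m

γ = 1/√(1 − β²) = 1/√(1 − 0.4624) = 1/√0.5376 = 1/0.733212 = 1.3639.
Lab-frame lifetime: Δt = γτ = 1.3639 × 12.4 ns = 16.912 ns.
Distance: d = vΔt = 0.68 × 2.998×10⁸ m/s × 1.6912×10^-8 s = 3.45 m.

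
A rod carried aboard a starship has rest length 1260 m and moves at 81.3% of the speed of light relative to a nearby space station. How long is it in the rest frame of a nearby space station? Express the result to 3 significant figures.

734 m

γ = 1/√(1 − β²) = 1/√(1 − 0.660969) = 1/√0.339031 = 1/0.582264 = 1.7174.
Along the direction of motion the measured length is L₀/γ = 1260/1.7174 = 734 m.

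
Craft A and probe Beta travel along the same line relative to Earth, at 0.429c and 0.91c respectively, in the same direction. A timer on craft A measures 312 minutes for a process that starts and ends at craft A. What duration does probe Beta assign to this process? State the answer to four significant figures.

507.8 minutes

Speed of craft A in probe Beta's frame: u = (v_A − v_B)/(1 − v_A v_B/c²) = (0.429 − 0.91)/(1 − 0.429×0.91) = −0.481/0.60961 = −0.78903; |u| = 0.78903c.
At |u| = 0.78903c, γ = (1 − 0.622568)^(−1/2) = 1.6277.
Craft A's interval is proper; time dilation gives Δt_B = γΔτ = 1.6277 × 312 minutes = 507.8 minutes.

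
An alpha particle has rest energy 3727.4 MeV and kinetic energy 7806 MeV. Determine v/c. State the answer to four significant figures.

K = (γ−1)mc², so γ = 1 + 7806/3727.4 = 3.0942.
Then v/c = √(1 − γ⁻²) = √(1 − 0.104449) = √0.895551 = 0.9463.

0.9463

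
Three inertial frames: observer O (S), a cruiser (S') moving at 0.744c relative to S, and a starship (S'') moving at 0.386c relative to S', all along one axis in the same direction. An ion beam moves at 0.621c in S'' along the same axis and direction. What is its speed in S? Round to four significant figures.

0.9700c

Apply u = (u'+v)/(1+u'v) twice. Ion beam in the cruiser frame: (0.621+0.386)/(1+0.621·0.386) = 1.007/1.239706 = 0.81229c.
That velocity, transformed to the rest frame of observer O: (0.81229+0.744)/(1+0.81229·0.744) = 1.55629/1.60434376 = 0.97005c.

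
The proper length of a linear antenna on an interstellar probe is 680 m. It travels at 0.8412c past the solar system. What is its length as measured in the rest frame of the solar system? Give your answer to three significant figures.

368 m

With β = 0.8412, γ = 1/√(1 − 0.8412²) = 1/√0.29238256 = 1.8494.
Length contraction: L = L₀/γ = 680/1.8494 = 368 m.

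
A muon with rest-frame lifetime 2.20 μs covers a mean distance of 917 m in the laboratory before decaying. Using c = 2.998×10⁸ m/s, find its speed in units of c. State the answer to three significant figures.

Lab distance = (lab lifetime)·v = γτ·βc, so βγ = d/(cτ) = 917.0/(2.998×10⁸ × 2.200×10^-6) = 1.3903.
With βγ = 1.3903: γ² = 1 + (βγ)² = 2.93293, and β = (βγ)/γ = 1.3903/1.71258 = 0.812.

0.812c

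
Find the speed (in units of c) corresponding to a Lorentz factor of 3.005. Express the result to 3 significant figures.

0.943c

β = √(1 − 1/γ²) = √(1 − 1/9.030025) = √0.889258 = 0.943.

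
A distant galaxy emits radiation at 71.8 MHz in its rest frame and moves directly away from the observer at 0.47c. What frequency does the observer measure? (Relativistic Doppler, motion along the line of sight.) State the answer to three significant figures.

43.1 MHz

Relativistic Doppler (source moving away): f_obs = f_src · √((1−β)/(1+β)).
With β = 0.47: factor = √(0.53/1.47) = 0.60045.
f_obs = 71.8 × 0.60045 = 43.1 MHz.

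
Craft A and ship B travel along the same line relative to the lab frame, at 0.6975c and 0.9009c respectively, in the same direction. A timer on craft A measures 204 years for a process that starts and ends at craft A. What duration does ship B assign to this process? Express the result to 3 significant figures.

244 years

Transform craft A's velocity into ship B's frame: (0.6975 − 0.9009)/(1 − 0.6975·0.9009) = −0.2034/0.37162225, so the relative speed is 0.54733c.
γ for this relative speed: γ = 1/√(1 − 0.29957) = 1.1949.
The clock on craft A records proper time, so ship B measures Δt = γΔτ = 1.1949 × 204 = 244 years.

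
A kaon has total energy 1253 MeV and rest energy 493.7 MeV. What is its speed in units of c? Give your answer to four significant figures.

0.9191c

Total energy E = γmc² gives γ = 1253/493.7 = 2.538.
Hence β = √(1 − 1/γ²) = √(1 − 0.155245) = √0.844755 = 0.9191.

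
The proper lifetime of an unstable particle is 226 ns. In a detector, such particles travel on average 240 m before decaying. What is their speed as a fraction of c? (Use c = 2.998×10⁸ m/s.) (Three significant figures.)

0.962c

d = βγcτ ⇒ βγ = d/(cτ) = 240.0 m / (67.7548 m) = 3.5422.
β = (βγ)/√(1+(βγ)²) = 3.5422/√13.5472 = 0.962.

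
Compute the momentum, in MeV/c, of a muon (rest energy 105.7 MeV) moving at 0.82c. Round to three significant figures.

151 MeV/c

β² = 0.6724, so γ = 1/√0.3276 = 1.7471.
Momentum: p = γβ·mc = 1.7471 × 0.82 × 105.7 MeV/c = 151 MeV/c.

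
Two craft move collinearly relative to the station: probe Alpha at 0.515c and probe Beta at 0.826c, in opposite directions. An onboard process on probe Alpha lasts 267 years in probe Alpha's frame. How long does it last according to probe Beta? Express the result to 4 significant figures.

Speed of probe Alpha in probe Beta's frame: u = (v_A + v_B)/(1 + v_A v_B/c²) = (0.515 + 0.826)/(1 + 0.515×0.826) = 1.341/1.42539 = 0.9408; |u| = 0.9408c.
At |u| = 0.9408c, γ = (1 − 0.885105)^(−1/2) = 2.9502.
Probe Alpha's interval is proper; time dilation gives Δt_B = γΔτ = 2.9502 × 267 years = 787.7 years.

787.7 years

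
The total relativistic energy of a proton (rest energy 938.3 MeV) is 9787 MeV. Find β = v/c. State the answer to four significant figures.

0.9954

γ = E/(mc²) = 9787/938.3 = 10.431.
β = √(1 − 1/γ²) = √(1 − 0.00919069) = √0.99080931 = 0.9954.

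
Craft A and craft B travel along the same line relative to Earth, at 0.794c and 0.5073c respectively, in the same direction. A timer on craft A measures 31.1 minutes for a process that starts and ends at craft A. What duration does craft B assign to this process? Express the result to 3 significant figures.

The velocity of craft A relative to craft B is (0.794 − 0.5073)c / (1 − 0.794×0.5073) = 0.48007c; relative speed 0.48007c.
γ for this relative speed: γ = 1/√(1 − 0.230467) = 1.14.
Craft A's interval is proper; time dilation gives Δt_B = γΔτ = 1.14 × 31.1 minutes = 35.5 minutes.

35.5 minutes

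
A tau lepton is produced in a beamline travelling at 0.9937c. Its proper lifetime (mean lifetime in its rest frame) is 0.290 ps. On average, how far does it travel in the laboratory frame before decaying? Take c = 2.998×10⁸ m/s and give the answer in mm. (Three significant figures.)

0.771 mm

With β = 0.9937, γ = 1/√(1 − 0.9937²) = 1/√0.01256031 = 8.9228.
Lab-frame lifetime: Δt = γτ = 8.9228 × 0.290 ps = 2.5876 ps.
Distance: d = vΔt = 0.9937 × 2.998×10⁸ m/s × 2.5876×10^-12 s = 7.71×10^-4 m = 0.771 mm.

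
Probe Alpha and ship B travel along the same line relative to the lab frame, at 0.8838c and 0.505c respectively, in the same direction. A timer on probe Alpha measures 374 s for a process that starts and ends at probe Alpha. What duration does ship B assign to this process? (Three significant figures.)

513 s

Transform probe Alpha's velocity into ship B's frame: (0.8838 − 0.505)/(1 − 0.8838·0.505) = 0.3788/0.553681, so the relative speed is 0.68415c.
γ for this relative speed: γ = 1/√(1 − 0.468061) = 1.3711.
The clock on probe Alpha records proper time, so ship B measures Δt = γΔτ = 1.3711 × 374 = 513 s.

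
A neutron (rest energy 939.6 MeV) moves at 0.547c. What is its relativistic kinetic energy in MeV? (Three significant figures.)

183 MeV

γ = 1/√(1 − β²) = 1/√(1 − 0.299209) = 1/√0.700791 = 1/0.837133 = 1.19455.
Kinetic energy: K = (γ − 1)mc² = (1.19455 − 1) × 939.6 MeV = 0.19455 × 939.6 = 183 MeV.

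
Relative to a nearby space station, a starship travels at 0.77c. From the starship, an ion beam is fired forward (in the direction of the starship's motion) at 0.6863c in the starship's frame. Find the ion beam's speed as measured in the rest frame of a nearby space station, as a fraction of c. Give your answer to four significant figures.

0.9528c

In units of c, u = (u' + v)/(1 + u'v) with u' = 0.6863 and v = 0.77.
Numerator: 0.6863 + 0.77 = 1.4563. Denominator: 1 + (0.6863)(0.77) = 1.528451.
u = 1.4563/1.528451 = 0.95279, so the speed is 0.9528c.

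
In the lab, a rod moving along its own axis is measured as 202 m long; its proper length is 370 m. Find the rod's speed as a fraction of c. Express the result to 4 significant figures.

Length contraction gives γ = L₀/L = 370/202 = 1.8317.
β = √(1 − 1/γ²) = √0.701949 = 0.8378.

0.8378c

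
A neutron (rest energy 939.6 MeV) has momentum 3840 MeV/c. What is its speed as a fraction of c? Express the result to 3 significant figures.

0.971c

pc/(mc²) = 3840/939.6 = 4.0868 = βγ = β/√(1−β²).
So β² = x²/(1 + x²) with x = 4.0868: x² = 16.7019, β² = 16.7019/17.7019 = 0.943509, β = 0.971.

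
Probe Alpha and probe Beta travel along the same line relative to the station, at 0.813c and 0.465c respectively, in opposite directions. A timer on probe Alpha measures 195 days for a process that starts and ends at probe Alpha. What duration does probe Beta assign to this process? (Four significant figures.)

521.3 days

Speed of probe Alpha in probe Beta's frame: u = (v_A + v_B)/(1 + v_A v_B/c²) = (0.813 + 0.465)/(1 + 0.813×0.465) = 1.278/1.378045 = 0.9274; |u| = 0.9274c.
γ for this relative speed: γ = 1/√(1 − 0.860071) = 2.6733.
Probe Alpha's interval is proper; time dilation gives Δt_B = γΔτ = 2.6733 × 195 days = 521.3 days.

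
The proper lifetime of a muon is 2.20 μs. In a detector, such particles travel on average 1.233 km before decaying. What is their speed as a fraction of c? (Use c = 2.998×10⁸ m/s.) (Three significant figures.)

0.882c

Lab distance = (lab lifetime)·v = γτ·βc, so βγ = d/(cτ) = 1233/(2.998×10⁸ × 2.200×10^-6) = 1.8694.
With βγ = 1.8694: γ² = 1 + (βγ)² = 4.49466, and β = (βγ)/γ = 1.8694/2.12006 = 0.882.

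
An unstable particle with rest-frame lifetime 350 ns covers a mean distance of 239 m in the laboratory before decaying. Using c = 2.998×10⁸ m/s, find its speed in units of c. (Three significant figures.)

Lab distance = (lab lifetime)·v = γτ·βc, so βγ = d/(cτ) = 239.0/(2.998×10⁸ × 3.500×10^-7) = 2.2777.
With βγ = 2.2777: γ² = 1 + (βγ)² = 6.18792, and β = (βγ)/γ = 2.2777/2.48755 = 0.916.

0.916c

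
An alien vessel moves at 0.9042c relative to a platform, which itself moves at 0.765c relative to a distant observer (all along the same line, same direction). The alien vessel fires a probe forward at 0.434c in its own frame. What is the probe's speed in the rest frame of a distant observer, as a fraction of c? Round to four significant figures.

First combine the probe and alien vessel (S''→S'): u₁ = (0.434 + 0.9042)/(1 + 0.434×0.9042) = 1.3382/1.3924228 = 0.96106.
Then combine with the platform (S'→S): u = (0.96106 + 0.765)/(1 + 0.96106×0.765) = 1.72606/1.7352109 = 0.99473.

0.9947c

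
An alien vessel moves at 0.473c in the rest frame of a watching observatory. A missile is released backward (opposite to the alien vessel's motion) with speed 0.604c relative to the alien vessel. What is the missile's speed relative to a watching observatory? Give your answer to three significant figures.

Relativistic velocity addition: u = (u' + v)/(1 + u'v/c²), with u' = −0.604c and v = 0.473c.
Numerator: −0.604 + 0.473 = −0.131. Denominator: 1 + (−0.604)(0.473) = 0.714308.
u = −0.131/0.714308 = −0.18339, so the speed is 0.183c.

0.183c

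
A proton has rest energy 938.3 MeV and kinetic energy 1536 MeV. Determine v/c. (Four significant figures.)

K = (γ−1)mc², so γ = 1 + 1536/938.3 = 2.637.
Then v/c = √(1 − γ⁻²) = √(1 − 0.143807) = √0.856193 = 0.9253.

0.9253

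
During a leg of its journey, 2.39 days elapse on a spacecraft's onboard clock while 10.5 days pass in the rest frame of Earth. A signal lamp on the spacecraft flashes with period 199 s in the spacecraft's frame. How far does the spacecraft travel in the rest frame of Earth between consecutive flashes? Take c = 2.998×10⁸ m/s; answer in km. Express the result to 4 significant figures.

2.552×10^8 km

γ = Δt/Δτ = 10.5/2.39 = 4.39331.
β = √(1 − 1/γ²) = 0.97375. Lab-frame period = γτ = 4.39331×199 s = 874.27 s. Distance = βc × γτ = 0.97375 × 2.998×10⁸ m/s × 874.27 s = 2.5523×10^11 m = 2.552×10^8 km.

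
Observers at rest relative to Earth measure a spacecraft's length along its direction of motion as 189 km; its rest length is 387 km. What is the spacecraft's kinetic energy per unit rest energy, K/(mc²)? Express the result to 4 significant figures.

γ = L₀/L = 387/189 = 2.04762.
Since K = (γ−1)mc², K/(mc²) = 2.04762 − 1 = 1.048.

1.048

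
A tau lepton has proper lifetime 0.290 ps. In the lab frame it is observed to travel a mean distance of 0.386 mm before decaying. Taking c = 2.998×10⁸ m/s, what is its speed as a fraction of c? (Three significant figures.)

Lab distance = (lab lifetime)·v = γτ·βc, so βγ = d/(cτ) = 3.860×10^-4/(2.998×10⁸ × 2.900×10^-13) = 4.4397.
With βγ = 4.4397: γ² = 1 + (βγ)² = 20.7109, and β = (βγ)/γ = 4.4397/4.55092 = 0.976.

0.976c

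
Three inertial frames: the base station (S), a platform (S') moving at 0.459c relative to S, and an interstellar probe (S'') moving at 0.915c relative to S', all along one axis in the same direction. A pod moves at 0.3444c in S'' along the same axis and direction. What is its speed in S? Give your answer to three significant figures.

0.984c

First combine the pod and interstellar probe (S''→S'): u₁ = (0.3444 + 0.915)/(1 + 0.3444×0.915) = 1.2594/1.315126 = 0.95763.
Then combine with the platform (S'→S): u = (0.95763 + 0.459)/(1 + 0.95763×0.459) = 1.41663/1.43955217 = 0.98408.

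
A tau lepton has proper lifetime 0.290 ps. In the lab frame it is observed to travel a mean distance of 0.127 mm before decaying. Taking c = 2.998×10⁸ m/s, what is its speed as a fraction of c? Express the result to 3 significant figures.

d = βγcτ ⇒ βγ = d/(cτ) = 1.270×10^-4 m / (8.6942×10^-5 m) = 1.4607.
β = (βγ)/√(1+(βγ)²) = 1.4607/√3.13364 = 0.825.

0.825c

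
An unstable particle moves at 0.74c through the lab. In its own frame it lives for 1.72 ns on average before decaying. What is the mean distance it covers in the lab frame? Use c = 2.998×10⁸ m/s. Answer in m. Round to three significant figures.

0.567 m

γ = 1/√(1 − β²) = 1/√(1 − 0.5476) = 1/√0.4524 = 1/0.672607 = 1.4868.
Lab-frame lifetime: Δt = γτ = 1.4868 × 1.72 ns = 2.5573 ns.
Distance: d = vΔt = 0.74 × 2.998×10⁸ m/s × 2.5573×10^-9 s = 0.567 m.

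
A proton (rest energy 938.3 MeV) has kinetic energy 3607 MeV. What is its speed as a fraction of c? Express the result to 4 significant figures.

0.9785c

γ = 1 + K/(mc²) = 1 + 3607/938.3 = 4.8442.
β = √(1 − 1/γ²) = √(1 − 0.0426144) = √0.9573856 = 0.9785.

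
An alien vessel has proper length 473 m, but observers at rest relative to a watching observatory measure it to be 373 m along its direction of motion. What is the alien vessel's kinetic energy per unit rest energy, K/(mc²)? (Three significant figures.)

0.268

From L = L₀/γ: γ = 473/373 = 1.2681.
K/(mc²) = γ − 1 = 1.2681 − 1 = 0.268.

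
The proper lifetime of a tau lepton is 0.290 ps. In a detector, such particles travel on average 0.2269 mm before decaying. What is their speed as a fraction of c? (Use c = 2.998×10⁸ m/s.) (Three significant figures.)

0.934c

Lab distance = (lab lifetime)·v = γτ·βc, so βγ = d/(cτ) = 2.269×10^-4/(2.998×10⁸ × 2.900×10^-13) = 2.6098.
With βγ = 2.6098: γ² = 1 + (βγ)² = 7.81106, and β = (βγ)/γ = 2.6098/2.79483 = 0.934.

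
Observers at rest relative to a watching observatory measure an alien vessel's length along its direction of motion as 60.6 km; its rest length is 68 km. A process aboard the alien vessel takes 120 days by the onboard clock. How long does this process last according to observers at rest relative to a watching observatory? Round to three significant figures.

135 days

From L = L₀/γ: γ = 68/60.6 = 1.12211.
Δt = γΔτ = 1.12211 × 120 = 135 days.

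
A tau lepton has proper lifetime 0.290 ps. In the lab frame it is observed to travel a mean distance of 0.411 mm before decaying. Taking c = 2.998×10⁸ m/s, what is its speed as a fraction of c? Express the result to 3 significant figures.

0.978c

Let x = d/(cτ) = 4.110×10^-4 m / (2.998×10⁸ m/s × 2.900×10^-13 s) = 4.7273. Since d = βγcτ, x = βγ = β/√(1−β²).
Solving: β² = x²/(1+x²) = 22.3474/23.3474 = 0.957169, so β = 0.978.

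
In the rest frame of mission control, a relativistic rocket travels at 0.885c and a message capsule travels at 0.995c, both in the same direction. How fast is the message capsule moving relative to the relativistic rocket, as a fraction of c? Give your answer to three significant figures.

Transform to the relativistic rocket's frame: u' = (u − v)/(1 − uv/c²).
u' = (0.995 − 0.885)/(1 − 0.995×0.885) = 0.11/0.119425 = 0.92108.
Speed in the relativistic rocket's frame: 0.921c (in the same direction).

0.921c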